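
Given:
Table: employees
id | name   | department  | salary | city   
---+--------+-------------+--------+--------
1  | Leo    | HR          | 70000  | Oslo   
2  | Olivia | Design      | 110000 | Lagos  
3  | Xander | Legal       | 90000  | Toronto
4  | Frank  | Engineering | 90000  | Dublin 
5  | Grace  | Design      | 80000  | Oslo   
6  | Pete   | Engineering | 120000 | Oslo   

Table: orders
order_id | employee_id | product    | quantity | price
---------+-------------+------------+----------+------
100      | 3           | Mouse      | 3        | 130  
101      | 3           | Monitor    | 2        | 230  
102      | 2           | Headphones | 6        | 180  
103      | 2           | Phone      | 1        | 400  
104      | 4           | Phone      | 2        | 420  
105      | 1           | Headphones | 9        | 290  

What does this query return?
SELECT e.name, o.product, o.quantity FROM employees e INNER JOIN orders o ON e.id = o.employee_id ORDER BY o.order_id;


Joining employees.id = orders.employee_id:
  employee Xander (id=3) -> order Mouse
  employee Xander (id=3) -> order Monitor
  employee Olivia (id=2) -> order Headphones
  employee Olivia (id=2) -> order Phone
  employee Frank (id=4) -> order Phone
  employee Leo (id=1) -> order Headphones


6 rows:
Xander, Mouse, 3
Xander, Monitor, 2
Olivia, Headphones, 6
Olivia, Phone, 1
Frank, Phone, 2
Leo, Headphones, 9


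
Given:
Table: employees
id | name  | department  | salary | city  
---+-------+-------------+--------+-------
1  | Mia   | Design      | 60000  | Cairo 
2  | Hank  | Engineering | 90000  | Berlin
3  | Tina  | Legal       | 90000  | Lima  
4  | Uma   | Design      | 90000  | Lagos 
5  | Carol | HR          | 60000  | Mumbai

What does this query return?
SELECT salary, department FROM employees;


Projecting columns: salary, department

5 rows:
60000, Design
90000, Engineering
90000, Legal
90000, Design
60000, HR


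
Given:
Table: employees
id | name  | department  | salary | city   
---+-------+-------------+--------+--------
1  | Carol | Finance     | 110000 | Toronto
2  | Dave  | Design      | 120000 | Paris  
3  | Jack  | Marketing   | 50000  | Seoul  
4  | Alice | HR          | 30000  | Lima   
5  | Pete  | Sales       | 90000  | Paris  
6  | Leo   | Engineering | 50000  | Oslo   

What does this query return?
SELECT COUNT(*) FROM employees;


COUNT(*) counts all rows

6


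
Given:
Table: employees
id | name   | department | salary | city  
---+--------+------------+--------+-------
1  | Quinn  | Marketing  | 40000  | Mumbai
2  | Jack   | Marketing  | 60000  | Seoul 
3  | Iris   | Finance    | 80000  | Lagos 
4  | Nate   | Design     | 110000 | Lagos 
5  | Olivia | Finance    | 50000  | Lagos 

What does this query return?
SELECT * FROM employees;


SELECT * returns all 5 rows with all columns

5 rows:
1, Quinn, Marketing, 40000, Mumbai
2, Jack, Marketing, 60000, Seoul
3, Iris, Finance, 80000, Lagos
4, Nate, Design, 110000, Lagos
5, Olivia, Finance, 50000, Lagos


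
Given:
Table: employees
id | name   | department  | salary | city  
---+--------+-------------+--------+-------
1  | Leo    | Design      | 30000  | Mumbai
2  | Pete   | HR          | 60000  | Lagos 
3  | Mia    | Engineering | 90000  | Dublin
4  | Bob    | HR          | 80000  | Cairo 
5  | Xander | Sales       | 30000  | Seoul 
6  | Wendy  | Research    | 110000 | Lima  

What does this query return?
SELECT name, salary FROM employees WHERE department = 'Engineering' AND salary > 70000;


Filtering: department = 'Engineering' AND salary > 70000
Matching: 1 rows

1 rows:
Mia, 90000


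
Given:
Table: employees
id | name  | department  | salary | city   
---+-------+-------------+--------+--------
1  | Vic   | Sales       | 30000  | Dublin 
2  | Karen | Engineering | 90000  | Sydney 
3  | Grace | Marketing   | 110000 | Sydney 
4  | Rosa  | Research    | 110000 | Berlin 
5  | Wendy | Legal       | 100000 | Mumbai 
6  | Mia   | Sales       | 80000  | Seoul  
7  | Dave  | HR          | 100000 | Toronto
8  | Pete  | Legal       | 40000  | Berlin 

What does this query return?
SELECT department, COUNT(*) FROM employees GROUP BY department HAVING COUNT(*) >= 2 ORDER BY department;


Groups with count >= 2:
  Legal: 2 -> PASS
  Sales: 2 -> PASS
  Engineering: 1 -> filtered out
  HR: 1 -> filtered out
  Marketing: 1 -> filtered out
  Research: 1 -> filtered out


2 groups:
Legal, 2
Sales, 2


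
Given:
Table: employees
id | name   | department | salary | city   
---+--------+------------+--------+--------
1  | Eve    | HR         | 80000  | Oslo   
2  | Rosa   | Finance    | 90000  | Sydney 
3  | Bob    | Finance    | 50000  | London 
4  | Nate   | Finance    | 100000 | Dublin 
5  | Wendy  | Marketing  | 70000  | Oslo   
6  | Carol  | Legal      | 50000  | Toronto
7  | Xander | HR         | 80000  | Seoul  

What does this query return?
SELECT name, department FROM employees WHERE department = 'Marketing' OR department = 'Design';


Filtering: department = 'Marketing' OR 'Design'
Matching: 1 rows

1 rows:
Wendy, Marketing


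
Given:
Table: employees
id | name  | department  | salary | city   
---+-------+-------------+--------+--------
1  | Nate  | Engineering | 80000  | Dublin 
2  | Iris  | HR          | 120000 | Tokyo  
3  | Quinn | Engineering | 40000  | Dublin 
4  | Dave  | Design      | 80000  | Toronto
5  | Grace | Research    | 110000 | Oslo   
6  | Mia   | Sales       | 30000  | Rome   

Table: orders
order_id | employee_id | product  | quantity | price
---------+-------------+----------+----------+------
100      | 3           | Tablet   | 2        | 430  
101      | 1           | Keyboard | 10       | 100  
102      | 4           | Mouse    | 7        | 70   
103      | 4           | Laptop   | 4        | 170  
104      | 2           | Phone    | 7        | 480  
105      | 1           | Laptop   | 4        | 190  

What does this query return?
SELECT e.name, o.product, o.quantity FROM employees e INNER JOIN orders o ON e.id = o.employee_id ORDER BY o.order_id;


Joining employees.id = orders.employee_id:
  employee Quinn (id=3) -> order Tablet
  employee Nate (id=1) -> order Keyboard
  employee Dave (id=4) -> order Mouse
  employee Dave (id=4) -> order Laptop
  employee Iris (id=2) -> order Phone
  employee Nate (id=1) -> order Laptop


6 rows:
Quinn, Tablet, 2
Nate, Keyboard, 10
Dave, Mouse, 7
Dave, Laptop, 4
Iris, Phone, 7
Nate, Laptop, 4


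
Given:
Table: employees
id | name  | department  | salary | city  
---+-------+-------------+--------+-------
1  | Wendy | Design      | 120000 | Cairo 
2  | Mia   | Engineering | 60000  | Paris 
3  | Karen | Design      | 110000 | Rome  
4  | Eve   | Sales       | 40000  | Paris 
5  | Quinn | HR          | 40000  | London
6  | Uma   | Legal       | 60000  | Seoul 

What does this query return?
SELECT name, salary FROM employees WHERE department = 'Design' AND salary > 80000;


Filtering: department = 'Design' AND salary > 80000
Matching: 2 rows

2 rows:
Wendy, 120000
Karen, 110000


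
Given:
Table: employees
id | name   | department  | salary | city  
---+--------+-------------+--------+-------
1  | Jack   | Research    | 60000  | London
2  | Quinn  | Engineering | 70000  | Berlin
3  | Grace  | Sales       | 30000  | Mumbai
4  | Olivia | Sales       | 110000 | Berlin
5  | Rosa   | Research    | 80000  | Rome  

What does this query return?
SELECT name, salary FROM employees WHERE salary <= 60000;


Filtering: salary <= 60000
Matching: 2 rows

2 rows:
Jack, 60000
Grace, 30000


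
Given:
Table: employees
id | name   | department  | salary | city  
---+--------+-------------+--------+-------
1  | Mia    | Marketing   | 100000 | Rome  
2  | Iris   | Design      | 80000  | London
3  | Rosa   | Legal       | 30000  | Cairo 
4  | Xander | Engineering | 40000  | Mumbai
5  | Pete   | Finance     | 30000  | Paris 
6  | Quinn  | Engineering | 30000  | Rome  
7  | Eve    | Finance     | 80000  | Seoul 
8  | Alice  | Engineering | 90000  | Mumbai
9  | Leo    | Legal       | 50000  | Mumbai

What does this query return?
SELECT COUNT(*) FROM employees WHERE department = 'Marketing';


Counting rows where department = 'Marketing'
  Mia -> MATCH


1


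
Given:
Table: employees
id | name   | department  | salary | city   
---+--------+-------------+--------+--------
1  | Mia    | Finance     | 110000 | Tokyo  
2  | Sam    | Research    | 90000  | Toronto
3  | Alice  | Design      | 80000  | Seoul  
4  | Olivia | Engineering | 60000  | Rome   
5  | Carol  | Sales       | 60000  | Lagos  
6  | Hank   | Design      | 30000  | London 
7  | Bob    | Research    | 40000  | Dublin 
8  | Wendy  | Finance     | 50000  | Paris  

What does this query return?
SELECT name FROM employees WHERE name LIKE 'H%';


LIKE 'H%' matches names starting with 'H'
Matching: 1

1 rows:
Hank


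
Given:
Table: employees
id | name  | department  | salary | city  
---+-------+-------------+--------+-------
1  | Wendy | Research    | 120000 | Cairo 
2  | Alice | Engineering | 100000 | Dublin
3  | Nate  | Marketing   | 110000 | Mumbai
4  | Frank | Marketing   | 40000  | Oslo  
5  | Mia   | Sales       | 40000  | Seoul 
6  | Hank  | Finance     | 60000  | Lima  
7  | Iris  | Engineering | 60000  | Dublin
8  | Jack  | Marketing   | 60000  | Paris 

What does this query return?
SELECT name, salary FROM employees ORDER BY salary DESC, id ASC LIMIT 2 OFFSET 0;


Sort by salary DESC (id ASC tiebreak), then skip 0 and take 2
Rows 1 through 2

2 rows:
Wendy, 120000
Nate, 110000


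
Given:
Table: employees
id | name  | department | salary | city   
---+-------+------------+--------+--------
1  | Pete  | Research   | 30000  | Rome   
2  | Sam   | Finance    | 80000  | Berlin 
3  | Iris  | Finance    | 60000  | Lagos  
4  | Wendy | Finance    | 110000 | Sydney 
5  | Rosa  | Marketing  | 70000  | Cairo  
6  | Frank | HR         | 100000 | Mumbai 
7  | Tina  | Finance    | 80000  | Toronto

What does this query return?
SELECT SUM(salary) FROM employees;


SUM(salary) = 30000 + 80000 + 60000 + 110000 + 70000 + 100000 + 80000 = 530000

530000


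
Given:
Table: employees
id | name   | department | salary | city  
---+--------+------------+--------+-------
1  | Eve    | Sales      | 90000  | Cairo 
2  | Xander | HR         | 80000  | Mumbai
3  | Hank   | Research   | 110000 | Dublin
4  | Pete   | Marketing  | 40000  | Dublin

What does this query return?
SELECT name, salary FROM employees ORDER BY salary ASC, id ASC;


Sorting by salary ASC, then id ASC for ties

4 rows:
Pete, 40000
Xander, 80000
Eve, 90000
Hank, 110000


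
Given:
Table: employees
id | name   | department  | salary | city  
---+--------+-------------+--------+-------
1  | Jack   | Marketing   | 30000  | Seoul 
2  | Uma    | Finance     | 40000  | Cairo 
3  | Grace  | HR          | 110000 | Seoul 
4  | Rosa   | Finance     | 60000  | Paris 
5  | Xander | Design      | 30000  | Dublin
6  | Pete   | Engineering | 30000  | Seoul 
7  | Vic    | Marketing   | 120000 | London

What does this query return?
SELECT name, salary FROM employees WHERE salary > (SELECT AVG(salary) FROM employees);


Subquery: AVG(salary) = 60000.0
Filtering: salary > 60000.0
  Grace (110000) -> MATCH
  Vic (120000) -> MATCH


2 rows:
Grace, 110000
Vic, 120000


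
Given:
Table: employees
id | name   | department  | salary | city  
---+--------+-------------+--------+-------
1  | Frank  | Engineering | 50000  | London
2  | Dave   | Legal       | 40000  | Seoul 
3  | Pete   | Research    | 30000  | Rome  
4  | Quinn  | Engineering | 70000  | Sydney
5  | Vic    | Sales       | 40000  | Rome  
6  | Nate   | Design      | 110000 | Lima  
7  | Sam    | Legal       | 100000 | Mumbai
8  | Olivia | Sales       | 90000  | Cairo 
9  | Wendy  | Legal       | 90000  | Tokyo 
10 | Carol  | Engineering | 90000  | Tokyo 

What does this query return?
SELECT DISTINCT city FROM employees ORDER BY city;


All 'city' values (row order): London, Seoul, Rome, Sydney, Rome, Lima, Mumbai, Cairo, Tokyo, Tokyo
Removing duplicates leaves 8 unique value(s).

8 values:
Cairo
Lima
London
Mumbai
Rome
Seoul
Sydney
Tokyo


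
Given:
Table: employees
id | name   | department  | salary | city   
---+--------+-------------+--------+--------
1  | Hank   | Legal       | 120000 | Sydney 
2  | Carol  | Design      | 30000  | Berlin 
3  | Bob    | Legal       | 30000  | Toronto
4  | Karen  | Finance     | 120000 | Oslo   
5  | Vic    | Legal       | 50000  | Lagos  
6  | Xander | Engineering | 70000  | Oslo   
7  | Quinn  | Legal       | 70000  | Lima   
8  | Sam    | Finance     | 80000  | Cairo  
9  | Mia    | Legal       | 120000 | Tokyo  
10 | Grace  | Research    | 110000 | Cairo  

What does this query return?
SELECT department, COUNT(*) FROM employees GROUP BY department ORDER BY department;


Assigning each row to its department group:
  Hank -> Legal
  Carol -> Design
  Bob -> Legal
  Karen -> Finance
  Vic -> Legal
  Xander -> Engineering
  Quinn -> Legal
  Sam -> Finance
  Mia -> Legal
  Grace -> Research


5 groups:
Design, 1
Engineering, 1
Finance, 2
Legal, 5
Research, 1


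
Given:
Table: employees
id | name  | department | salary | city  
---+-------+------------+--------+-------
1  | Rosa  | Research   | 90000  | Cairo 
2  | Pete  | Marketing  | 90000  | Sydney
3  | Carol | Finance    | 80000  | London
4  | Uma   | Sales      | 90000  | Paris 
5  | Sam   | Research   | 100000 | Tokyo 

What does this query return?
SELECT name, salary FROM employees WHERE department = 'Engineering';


Filtering: department = 'Engineering'
Matching rows: 0

Empty result set (0 rows)


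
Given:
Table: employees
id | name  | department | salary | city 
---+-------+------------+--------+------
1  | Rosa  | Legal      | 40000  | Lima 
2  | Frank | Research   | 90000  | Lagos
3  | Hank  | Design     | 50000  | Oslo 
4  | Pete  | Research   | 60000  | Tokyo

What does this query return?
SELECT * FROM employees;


SELECT * returns all 4 rows with all columns

4 rows:
1, Rosa, Legal, 40000, Lima
2, Frank, Research, 90000, Lagos
3, Hank, Design, 50000, Oslo
4, Pete, Research, 60000, Tokyo


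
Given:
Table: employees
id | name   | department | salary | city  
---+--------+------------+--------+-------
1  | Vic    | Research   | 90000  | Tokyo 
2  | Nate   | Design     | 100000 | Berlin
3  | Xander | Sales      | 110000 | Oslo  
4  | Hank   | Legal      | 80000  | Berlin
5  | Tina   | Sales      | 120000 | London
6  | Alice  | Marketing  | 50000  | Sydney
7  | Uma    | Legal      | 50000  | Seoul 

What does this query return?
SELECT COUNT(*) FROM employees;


COUNT(*) counts all rows

7


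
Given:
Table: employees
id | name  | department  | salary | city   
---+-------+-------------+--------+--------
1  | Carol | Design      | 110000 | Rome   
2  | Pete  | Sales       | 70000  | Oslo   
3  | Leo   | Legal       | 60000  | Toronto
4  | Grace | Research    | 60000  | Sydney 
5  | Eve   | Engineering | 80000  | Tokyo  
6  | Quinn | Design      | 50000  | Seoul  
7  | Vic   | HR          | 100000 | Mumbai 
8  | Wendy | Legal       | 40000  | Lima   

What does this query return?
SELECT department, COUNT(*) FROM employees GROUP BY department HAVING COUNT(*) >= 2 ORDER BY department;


Groups with count >= 2:
  Design: 2 -> PASS
  Legal: 2 -> PASS
  Engineering: 1 -> filtered out
  HR: 1 -> filtered out
  Research: 1 -> filtered out
  Sales: 1 -> filtered out


2 groups:
Design, 2
Legal, 2


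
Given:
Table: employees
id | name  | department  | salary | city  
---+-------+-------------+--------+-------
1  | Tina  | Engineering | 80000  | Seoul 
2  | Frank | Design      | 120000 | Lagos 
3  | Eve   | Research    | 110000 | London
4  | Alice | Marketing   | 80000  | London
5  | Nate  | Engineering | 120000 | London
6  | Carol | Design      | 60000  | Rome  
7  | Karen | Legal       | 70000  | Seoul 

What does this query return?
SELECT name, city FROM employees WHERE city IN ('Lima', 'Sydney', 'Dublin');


Filtering: city IN ('Lima', 'Sydney', 'Dublin')
Matching: 0 rows

Empty result set (0 rows)


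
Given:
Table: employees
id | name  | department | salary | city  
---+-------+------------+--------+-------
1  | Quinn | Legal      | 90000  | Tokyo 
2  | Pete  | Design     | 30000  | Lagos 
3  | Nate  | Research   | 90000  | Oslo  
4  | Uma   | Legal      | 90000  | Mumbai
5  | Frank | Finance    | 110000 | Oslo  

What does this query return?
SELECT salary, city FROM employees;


Projecting columns: salary, city

5 rows:
90000, Tokyo
30000, Lagos
90000, Oslo
90000, Mumbai
110000, Oslo


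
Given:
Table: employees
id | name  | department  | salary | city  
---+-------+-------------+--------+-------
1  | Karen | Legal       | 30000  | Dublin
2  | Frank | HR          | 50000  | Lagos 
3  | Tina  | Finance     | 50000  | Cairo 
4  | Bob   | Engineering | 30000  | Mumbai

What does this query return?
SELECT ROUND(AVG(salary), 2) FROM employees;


SUM(salary) = 160000
COUNT = 4
ROUND(AVG, 2) = ROUND(160000 / 4, 2) = 40000.0

40000.0


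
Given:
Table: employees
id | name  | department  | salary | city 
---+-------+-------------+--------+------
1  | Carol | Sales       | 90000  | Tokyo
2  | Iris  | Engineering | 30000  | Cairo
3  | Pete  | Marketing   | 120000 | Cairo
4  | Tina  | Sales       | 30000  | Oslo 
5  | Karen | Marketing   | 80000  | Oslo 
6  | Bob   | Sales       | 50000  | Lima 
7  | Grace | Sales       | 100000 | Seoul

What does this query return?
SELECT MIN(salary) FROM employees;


Salaries: 90000, 30000, 120000, 30000, 80000, 50000, 100000
MIN = 30000

30000


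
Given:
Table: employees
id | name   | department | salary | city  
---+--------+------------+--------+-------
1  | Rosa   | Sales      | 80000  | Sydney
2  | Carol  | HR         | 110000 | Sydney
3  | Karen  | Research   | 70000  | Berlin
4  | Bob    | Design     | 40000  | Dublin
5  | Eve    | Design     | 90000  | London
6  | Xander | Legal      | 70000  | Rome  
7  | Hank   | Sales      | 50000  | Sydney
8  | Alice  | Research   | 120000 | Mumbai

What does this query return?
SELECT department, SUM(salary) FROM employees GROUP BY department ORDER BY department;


Summing salary within each department:
  Design: 40000 + 90000 = 130000
  HR: 110000 = 110000
  Legal: 70000 = 70000
  Research: 70000 + 120000 = 190000
  Sales: 80000 + 50000 = 130000


5 groups:
Design, 130000
HR, 110000
Legal, 70000
Research, 190000
Sales, 130000


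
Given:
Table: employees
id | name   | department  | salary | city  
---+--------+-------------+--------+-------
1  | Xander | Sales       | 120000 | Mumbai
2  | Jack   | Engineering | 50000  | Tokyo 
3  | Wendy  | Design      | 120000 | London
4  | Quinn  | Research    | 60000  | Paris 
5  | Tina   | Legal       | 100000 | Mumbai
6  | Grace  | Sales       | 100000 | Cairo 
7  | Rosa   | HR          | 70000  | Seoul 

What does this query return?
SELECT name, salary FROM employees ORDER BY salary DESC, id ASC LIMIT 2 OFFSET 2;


Sort by salary DESC (id ASC tiebreak), then skip 2 and take 2
Rows 3 through 4

2 rows:
Tina, 100000
Grace, 100000


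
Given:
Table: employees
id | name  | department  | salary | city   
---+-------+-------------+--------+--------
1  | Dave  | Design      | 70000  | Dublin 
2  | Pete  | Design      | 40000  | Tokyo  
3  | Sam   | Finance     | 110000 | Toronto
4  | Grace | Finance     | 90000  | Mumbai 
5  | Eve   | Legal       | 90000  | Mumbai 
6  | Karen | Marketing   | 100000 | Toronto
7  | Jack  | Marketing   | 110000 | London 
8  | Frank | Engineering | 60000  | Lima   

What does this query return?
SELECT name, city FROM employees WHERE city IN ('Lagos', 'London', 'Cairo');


Filtering: city IN ('Lagos', 'London', 'Cairo')
Matching: 1 rows

1 rows:
Jack, London


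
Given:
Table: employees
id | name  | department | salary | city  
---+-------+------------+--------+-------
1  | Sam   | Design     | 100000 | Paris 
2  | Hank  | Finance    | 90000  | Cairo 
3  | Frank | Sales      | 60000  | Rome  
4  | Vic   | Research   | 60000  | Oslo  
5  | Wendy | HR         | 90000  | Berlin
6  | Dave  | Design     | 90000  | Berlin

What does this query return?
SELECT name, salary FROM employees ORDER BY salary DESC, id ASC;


Sorting by salary DESC, then id ASC for ties

6 rows:
Sam, 100000
Hank, 90000
Wendy, 90000
Dave, 90000
Frank, 60000
Vic, 60000


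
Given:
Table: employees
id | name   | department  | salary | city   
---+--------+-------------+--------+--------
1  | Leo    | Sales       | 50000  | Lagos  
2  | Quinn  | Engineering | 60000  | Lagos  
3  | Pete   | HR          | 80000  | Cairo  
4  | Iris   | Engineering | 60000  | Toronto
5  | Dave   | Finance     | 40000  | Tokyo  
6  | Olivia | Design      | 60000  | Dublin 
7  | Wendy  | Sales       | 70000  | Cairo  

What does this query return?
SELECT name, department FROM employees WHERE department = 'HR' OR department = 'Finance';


Filtering: department = 'HR' OR 'Finance'
Matching: 2 rows

2 rows:
Pete, HR
Dave, Finance


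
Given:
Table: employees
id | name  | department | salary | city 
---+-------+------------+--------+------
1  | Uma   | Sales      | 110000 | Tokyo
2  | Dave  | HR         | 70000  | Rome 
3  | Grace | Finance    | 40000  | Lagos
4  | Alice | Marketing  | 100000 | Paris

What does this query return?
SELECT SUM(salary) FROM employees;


SUM(salary) = 110000 + 70000 + 40000 + 100000 = 320000

320000


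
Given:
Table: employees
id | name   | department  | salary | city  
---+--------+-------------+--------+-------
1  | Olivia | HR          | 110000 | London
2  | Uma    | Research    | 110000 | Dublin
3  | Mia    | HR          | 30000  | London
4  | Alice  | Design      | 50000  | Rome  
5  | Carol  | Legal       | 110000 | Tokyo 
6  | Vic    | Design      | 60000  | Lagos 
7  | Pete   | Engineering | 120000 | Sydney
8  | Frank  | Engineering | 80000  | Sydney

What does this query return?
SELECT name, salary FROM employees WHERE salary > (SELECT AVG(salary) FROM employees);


Subquery: AVG(salary) = 83750.0
Filtering: salary > 83750.0
  Olivia (110000) -> MATCH
  Uma (110000) -> MATCH
  Carol (110000) -> MATCH
  Pete (120000) -> MATCH


4 rows:
Olivia, 110000
Uma, 110000
Carol, 110000
Pete, 120000


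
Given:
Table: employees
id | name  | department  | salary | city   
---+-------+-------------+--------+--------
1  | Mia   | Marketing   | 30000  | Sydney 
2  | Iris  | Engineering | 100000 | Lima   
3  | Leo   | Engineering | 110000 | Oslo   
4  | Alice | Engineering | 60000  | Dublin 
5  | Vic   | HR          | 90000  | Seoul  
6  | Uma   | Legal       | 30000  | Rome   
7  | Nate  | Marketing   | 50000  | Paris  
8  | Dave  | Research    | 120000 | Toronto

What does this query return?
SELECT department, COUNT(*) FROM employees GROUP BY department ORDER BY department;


Assigning each row to its department group:
  Mia -> Marketing
  Iris -> Engineering
  Leo -> Engineering
  Alice -> Engineering
  Vic -> HR
  Uma -> Legal
  Nate -> Marketing
  Dave -> Research


5 groups:
Engineering, 3
HR, 1
Legal, 1
Marketing, 2
Research, 1


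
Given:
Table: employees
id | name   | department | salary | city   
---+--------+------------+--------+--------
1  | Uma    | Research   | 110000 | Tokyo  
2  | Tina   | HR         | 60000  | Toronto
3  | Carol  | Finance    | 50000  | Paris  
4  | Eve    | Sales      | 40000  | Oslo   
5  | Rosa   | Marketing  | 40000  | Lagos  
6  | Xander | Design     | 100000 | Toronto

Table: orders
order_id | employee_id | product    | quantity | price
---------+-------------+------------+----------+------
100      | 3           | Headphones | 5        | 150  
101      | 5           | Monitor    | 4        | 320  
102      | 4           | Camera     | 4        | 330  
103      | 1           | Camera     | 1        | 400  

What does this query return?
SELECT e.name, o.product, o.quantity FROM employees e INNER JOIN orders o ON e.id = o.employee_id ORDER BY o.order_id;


Joining employees.id = orders.employee_id:
  employee Carol (id=3) -> order Headphones
  employee Rosa (id=5) -> order Monitor
  employee Eve (id=4) -> order Camera
  employee Uma (id=1) -> order Camera


4 rows:
Carol, Headphones, 5
Rosa, Monitor, 4
Eve, Camera, 4
Uma, Camera, 1


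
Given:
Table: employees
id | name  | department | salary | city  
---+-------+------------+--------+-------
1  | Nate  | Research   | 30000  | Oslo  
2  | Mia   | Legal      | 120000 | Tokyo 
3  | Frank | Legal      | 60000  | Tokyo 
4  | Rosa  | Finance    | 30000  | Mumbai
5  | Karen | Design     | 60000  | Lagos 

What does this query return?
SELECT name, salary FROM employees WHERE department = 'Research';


Filtering: department = 'Research'
Matching rows: 1

1 rows:
Nate, 30000


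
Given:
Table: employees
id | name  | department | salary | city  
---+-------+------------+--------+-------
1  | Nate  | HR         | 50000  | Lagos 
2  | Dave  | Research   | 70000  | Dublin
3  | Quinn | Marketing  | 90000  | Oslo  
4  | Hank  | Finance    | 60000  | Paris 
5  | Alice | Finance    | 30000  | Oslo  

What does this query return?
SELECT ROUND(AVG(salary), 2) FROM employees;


SUM(salary) = 300000
COUNT = 5
ROUND(AVG, 2) = ROUND(300000 / 5, 2) = 60000.0

60000.0


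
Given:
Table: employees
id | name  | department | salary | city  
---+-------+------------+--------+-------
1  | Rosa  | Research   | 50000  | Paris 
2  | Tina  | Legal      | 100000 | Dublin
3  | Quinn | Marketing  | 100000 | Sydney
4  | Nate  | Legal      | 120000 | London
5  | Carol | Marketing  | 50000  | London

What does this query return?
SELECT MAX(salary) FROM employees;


Salaries: 50000, 100000, 100000, 120000, 50000
MAX = 120000

120000


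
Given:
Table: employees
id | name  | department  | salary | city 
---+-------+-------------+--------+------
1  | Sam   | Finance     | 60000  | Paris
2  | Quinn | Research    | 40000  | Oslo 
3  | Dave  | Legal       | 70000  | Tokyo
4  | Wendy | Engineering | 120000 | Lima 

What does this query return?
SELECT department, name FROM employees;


Projecting columns: department, name

4 rows:
Finance, Sam
Research, Quinn
Legal, Dave
Engineering, Wendy


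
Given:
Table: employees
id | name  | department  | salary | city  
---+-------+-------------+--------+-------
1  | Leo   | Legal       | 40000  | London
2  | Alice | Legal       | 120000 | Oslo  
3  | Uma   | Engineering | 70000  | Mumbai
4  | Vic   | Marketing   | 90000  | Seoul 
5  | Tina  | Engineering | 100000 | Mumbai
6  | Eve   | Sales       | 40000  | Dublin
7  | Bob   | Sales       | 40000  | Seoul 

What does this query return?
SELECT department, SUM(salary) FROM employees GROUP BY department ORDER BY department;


Summing salary within each department:
  Engineering: 70000 + 100000 = 170000
  Legal: 40000 + 120000 = 160000
  Marketing: 90000 = 90000
  Sales: 40000 + 40000 = 80000


4 groups:
Engineering, 170000
Legal, 160000
Marketing, 90000
Sales, 80000


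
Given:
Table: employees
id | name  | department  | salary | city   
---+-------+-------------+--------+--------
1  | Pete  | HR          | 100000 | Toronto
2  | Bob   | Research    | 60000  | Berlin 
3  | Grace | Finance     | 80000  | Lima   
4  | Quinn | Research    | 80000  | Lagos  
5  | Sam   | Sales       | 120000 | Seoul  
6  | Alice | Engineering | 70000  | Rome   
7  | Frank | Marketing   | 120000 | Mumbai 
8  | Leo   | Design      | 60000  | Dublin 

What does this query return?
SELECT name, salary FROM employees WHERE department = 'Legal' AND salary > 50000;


Filtering: department = 'Legal' AND salary > 50000
Matching: 0 rows

Empty result set (0 rows)


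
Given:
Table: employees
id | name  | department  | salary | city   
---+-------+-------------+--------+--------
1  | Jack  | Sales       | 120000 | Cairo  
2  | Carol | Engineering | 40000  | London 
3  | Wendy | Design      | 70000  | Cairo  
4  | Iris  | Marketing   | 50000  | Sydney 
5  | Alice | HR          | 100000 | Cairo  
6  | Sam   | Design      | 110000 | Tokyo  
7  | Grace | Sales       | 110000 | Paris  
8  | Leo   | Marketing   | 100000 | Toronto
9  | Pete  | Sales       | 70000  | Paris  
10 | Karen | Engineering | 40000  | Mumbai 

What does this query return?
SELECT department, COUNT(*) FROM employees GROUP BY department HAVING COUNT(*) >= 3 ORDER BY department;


Groups with count >= 3:
  Sales: 3 -> PASS
  Design: 2 -> filtered out
  Engineering: 2 -> filtered out
  HR: 1 -> filtered out
  Marketing: 2 -> filtered out


1 groups:
Sales, 3


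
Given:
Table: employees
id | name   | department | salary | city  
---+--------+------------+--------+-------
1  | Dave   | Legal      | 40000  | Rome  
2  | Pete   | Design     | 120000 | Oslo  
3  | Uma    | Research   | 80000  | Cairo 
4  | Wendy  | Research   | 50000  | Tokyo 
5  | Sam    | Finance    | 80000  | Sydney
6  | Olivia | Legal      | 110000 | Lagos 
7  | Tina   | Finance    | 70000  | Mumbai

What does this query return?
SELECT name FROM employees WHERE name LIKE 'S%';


LIKE 'S%' matches names starting with 'S'
Matching: 1

1 rows:
Sam


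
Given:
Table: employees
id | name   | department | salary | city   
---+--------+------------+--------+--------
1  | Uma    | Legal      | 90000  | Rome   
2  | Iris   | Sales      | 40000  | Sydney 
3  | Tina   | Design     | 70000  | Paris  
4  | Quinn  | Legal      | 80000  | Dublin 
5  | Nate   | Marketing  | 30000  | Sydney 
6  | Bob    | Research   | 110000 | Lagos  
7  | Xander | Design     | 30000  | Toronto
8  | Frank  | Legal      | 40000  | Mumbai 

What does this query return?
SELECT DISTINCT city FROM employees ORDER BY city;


All 'city' values (row order): Rome, Sydney, Paris, Dublin, Sydney, Lagos, Toronto, Mumbai
Removing duplicates leaves 7 unique value(s).

7 values:
Dublin
Lagos
Mumbai
Paris
Rome
Sydney
Toronto


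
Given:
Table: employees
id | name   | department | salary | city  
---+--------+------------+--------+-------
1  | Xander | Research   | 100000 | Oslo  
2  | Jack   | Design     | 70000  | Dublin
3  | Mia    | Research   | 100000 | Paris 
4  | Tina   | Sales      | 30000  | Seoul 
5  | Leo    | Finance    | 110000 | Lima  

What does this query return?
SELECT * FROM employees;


SELECT * returns all 5 rows with all columns

5 rows:
1, Xander, Research, 100000, Oslo
2, Jack, Design, 70000, Dublin
3, Mia, Research, 100000, Paris
4, Tina, Sales, 30000, Seoul
5, Leo, Finance, 110000, Lima


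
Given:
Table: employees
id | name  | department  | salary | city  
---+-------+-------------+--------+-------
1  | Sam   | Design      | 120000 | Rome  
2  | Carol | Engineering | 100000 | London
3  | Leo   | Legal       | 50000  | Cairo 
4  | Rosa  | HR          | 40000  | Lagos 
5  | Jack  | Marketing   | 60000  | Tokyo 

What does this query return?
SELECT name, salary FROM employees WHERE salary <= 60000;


Filtering: salary <= 60000
Matching: 3 rows

3 rows:
Leo, 50000
Rosa, 40000
Jack, 60000


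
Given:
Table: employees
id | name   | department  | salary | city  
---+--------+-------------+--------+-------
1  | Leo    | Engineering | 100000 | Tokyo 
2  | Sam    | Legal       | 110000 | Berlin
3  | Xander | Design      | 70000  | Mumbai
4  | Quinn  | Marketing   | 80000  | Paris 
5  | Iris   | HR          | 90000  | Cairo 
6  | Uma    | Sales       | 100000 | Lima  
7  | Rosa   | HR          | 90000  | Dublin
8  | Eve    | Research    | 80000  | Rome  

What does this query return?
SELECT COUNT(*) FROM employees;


COUNT(*) counts all rows

8


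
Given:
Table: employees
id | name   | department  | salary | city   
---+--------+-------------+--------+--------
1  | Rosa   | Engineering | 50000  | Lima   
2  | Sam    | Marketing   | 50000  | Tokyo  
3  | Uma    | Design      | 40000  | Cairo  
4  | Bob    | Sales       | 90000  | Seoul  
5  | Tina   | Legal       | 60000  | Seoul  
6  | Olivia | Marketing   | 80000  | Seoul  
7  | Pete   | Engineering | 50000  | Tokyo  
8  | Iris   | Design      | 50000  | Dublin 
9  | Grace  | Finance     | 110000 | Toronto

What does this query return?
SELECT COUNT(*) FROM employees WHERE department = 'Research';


Counting rows where department = 'Research'


0


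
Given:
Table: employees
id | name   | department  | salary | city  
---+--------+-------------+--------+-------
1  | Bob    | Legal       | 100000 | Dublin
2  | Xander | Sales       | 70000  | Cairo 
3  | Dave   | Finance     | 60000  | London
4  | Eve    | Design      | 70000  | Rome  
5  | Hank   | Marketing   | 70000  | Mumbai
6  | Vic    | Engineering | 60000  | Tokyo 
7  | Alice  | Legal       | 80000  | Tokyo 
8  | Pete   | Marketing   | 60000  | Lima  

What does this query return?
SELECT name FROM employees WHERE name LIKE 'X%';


LIKE 'X%' matches names starting with 'X'
Matching: 1

1 rows:
Xander


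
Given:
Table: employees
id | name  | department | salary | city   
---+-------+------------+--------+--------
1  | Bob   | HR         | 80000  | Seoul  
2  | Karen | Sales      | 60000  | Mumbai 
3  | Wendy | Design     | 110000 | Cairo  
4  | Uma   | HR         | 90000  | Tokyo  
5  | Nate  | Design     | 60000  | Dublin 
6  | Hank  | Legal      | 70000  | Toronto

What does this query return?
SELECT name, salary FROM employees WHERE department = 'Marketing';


Filtering: department = 'Marketing'
Matching rows: 0

Empty result set (0 rows)


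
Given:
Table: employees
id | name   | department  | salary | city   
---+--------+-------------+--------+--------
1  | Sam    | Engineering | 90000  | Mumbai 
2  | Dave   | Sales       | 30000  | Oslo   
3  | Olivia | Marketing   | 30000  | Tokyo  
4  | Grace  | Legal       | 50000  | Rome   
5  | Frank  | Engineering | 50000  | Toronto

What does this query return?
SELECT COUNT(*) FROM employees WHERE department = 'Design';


Counting rows where department = 'Design'


0


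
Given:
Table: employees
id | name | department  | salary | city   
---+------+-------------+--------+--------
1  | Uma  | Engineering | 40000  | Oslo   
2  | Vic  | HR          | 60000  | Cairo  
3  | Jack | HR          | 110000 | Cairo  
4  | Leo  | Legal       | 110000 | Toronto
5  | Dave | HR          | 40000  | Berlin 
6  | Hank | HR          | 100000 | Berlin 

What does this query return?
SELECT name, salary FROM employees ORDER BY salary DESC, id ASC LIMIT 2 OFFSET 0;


Sort by salary DESC (id ASC tiebreak), then skip 0 and take 2
Rows 1 through 2

2 rows:
Jack, 110000
Leo, 110000


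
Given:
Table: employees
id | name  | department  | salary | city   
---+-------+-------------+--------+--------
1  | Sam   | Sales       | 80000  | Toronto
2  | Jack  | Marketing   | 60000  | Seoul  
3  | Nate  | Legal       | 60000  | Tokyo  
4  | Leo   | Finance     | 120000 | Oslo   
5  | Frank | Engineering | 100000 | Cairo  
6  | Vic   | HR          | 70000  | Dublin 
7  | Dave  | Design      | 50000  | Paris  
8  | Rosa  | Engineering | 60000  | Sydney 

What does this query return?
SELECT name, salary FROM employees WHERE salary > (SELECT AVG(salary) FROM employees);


Subquery: AVG(salary) = 75000.0
Filtering: salary > 75000.0
  Sam (80000) -> MATCH
  Leo (120000) -> MATCH
  Frank (100000) -> MATCH


3 rows:
Sam, 80000
Leo, 120000
Frank, 100000


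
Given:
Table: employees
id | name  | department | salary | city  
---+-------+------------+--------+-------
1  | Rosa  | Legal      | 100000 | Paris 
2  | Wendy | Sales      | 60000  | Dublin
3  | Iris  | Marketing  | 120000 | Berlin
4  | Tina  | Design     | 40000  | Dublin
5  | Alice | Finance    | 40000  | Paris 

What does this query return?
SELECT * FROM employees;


SELECT * returns all 5 rows with all columns

5 rows:
1, Rosa, Legal, 100000, Paris
2, Wendy, Sales, 60000, Dublin
3, Iris, Marketing, 120000, Berlin
4, Tina, Design, 40000, Dublin
5, Alice, Finance, 40000, Paris


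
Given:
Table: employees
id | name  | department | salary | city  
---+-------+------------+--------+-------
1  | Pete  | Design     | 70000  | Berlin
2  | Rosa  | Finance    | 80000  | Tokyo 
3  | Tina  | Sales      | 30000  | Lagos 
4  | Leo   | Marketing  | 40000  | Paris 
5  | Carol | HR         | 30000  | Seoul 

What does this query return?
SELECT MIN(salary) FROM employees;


Salaries: 70000, 80000, 30000, 40000, 30000
MIN = 30000

30000


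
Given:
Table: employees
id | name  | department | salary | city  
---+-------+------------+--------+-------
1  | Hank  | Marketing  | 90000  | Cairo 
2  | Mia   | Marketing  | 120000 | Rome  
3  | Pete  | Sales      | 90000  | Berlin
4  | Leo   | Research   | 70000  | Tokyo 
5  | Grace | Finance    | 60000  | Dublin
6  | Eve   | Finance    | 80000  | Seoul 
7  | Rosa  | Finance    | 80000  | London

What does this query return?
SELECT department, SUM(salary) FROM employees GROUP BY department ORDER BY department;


Summing salary within each department:
  Finance: 60000 + 80000 + 80000 = 220000
  Marketing: 90000 + 120000 = 210000
  Research: 70000 = 70000
  Sales: 90000 = 90000


4 groups:
Finance, 220000
Marketing, 210000
Research, 70000
Sales, 90000


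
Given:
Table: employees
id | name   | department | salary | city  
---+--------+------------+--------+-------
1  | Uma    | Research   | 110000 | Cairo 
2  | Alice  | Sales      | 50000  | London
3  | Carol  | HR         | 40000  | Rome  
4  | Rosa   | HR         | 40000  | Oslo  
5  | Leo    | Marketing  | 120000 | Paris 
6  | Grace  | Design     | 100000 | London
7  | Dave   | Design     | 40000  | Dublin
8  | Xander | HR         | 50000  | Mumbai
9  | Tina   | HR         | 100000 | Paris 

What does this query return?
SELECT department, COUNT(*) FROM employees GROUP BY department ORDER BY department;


Assigning each row to its department group:
  Uma -> Research
  Alice -> Sales
  Carol -> HR
  Rosa -> HR
  Leo -> Marketing
  Grace -> Design
  Dave -> Design
  Xander -> HR
  Tina -> HR


5 groups:
Design, 2
HR, 4
Marketing, 1
Research, 1
Sales, 1


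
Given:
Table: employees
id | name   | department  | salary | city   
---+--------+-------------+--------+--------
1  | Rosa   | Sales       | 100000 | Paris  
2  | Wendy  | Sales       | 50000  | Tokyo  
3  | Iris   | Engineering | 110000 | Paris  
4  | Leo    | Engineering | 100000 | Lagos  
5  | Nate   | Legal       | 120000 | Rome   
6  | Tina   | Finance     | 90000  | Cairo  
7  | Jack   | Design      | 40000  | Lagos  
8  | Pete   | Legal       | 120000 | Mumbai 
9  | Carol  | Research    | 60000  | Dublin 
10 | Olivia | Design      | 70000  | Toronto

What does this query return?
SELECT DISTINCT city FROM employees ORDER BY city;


All 'city' values (row order): Paris, Tokyo, Paris, Lagos, Rome, Cairo, Lagos, Mumbai, Dublin, Toronto
Removing duplicates leaves 8 unique value(s).

8 values:
Cairo
Dublin
Lagos
Mumbai
Paris
Rome
Tokyo
Toronto


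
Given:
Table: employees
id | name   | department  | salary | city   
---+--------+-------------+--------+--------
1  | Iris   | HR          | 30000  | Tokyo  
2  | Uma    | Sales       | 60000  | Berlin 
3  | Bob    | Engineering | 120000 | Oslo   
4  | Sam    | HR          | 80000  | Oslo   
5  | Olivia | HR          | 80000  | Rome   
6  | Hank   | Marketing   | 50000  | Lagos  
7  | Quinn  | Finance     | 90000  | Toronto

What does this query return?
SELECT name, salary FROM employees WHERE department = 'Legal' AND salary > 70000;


Filtering: department = 'Legal' AND salary > 70000
Matching: 0 rows

Empty result set (0 rows)


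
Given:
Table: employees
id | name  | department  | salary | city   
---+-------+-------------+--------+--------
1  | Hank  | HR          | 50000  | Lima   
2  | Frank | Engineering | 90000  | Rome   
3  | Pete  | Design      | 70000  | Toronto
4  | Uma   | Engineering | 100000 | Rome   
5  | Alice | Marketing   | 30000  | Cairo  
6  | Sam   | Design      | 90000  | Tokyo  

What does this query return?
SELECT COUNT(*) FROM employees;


COUNT(*) counts all rows

6


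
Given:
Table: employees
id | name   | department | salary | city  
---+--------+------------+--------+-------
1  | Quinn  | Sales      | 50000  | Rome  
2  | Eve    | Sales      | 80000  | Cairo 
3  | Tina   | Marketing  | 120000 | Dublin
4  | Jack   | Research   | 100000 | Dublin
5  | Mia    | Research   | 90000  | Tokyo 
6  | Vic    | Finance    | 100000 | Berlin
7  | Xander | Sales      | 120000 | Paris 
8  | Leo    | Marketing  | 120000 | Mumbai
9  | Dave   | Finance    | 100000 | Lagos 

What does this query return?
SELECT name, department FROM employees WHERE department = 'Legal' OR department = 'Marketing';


Filtering: department = 'Legal' OR 'Marketing'
Matching: 2 rows

2 rows:
Tina, Marketing
Leo, Marketing
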